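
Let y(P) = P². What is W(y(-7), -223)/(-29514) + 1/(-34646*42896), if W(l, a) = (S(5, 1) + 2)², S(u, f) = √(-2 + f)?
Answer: -743092327/7310493919904 - 2*I/14757 ≈ -0.00010165 - 0.00013553*I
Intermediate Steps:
W(l, a) = (2 + I)² (W(l, a) = (√(-2 + 1) + 2)² = (√(-1) + 2)² = (I + 2)² = (2 + I)²)
W(y(-7), -223)/(-29514) + 1/(-34646*42896) = (2 + I)²/(-29514) + 1/(-34646*42896) = (2 + I)²*(-1/29514) - 1/34646*1/42896 = -(2 + I)²/29514 - 1/1486174816 = -1/1486174816 - (2 + I)²/29514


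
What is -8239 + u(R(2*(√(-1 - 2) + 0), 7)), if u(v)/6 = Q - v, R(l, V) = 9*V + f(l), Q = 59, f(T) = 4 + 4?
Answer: -8311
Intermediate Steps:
f(T) = 8
R(l, V) = 8 + 9*V (R(l, V) = 9*V + 8 = 8 + 9*V)
u(v) = 354 - 6*v (u(v) = 6*(59 - v) = 354 - 6*v)
-8239 + u(R(2*(√(-1 - 2) + 0), 7)) = -8239 + (354 - 6*(8 + 9*7)) = -8239 + (354 - 6*(8 + 63)) = -8239 + (354 - 6*71) = -8239 + (354 - 426) = -8239 - 72 = -8311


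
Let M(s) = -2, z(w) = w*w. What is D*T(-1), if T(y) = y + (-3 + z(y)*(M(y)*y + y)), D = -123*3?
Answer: 1107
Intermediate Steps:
z(w) = w**2
D = -369
T(y) = -3 + y - y**3 (T(y) = y + (-3 + y**2*(-2*y + y)) = y + (-3 + y**2*(-y)) = y + (-3 - y**3) = -3 + y - y**3)
D*T(-1) = -369*(-3 - 1 - 1*(-1)**3) = -369*(-3 - 1 - 1*(-1)) = -369*(-3 - 1 + 1) = -369*(-3) = 1107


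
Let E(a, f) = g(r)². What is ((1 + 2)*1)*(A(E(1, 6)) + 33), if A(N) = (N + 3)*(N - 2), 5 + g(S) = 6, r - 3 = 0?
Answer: 87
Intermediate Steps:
r = 3 (r = 3 + 0 = 3)
g(S) = 1 (g(S) = -5 + 6 = 1)
E(a, f) = 1 (E(a, f) = 1² = 1)
A(N) = (-2 + N)*(3 + N) (A(N) = (3 + N)*(-2 + N) = (-2 + N)*(3 + N))
((1 + 2)*1)*(A(E(1, 6)) + 33) = ((1 + 2)*1)*((-6 + 1 + 1²) + 33) = (3*1)*((-6 + 1 + 1) + 33) = 3*(-4 + 33) = 3*29 = 87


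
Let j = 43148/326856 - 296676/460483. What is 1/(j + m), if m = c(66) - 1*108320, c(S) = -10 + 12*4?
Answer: -37627907862/4074444394465627 ≈ -9.2351e-6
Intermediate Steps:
c(S) = 38 (c(S) = -10 + 48 = 38)
m = -108282 (m = 38 - 1*108320 = 38 - 108320 = -108282)
j = -19275352543/37627907862 (j = 43148*(1/326856) - 296676*1/460483 = 10787/81714 - 296676/460483 = -19275352543/37627907862 ≈ -0.51226)
1/(j + m) = 1/(-19275352543/37627907862 - 108282) = 1/(-4074444394465627/37627907862) = -37627907862/4074444394465627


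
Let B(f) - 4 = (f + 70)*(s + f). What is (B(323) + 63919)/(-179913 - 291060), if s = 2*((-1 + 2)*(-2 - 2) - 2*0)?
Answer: -187718/470973 ≈ -0.39857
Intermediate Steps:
s = -8 (s = 2*(1*(-4) + 0) = 2*(-4 + 0) = 2*(-4) = -8)
B(f) = 4 + (-8 + f)*(70 + f) (B(f) = 4 + (f + 70)*(-8 + f) = 4 + (70 + f)*(-8 + f) = 4 + (-8 + f)*(70 + f))
(B(323) + 63919)/(-179913 - 291060) = ((-556 + 323² + 62*323) + 63919)/(-179913 - 291060) = ((-556 + 104329 + 20026) + 63919)/(-470973) = (123799 + 63919)*(-1/470973) = 187718*(-1/470973) = -187718/470973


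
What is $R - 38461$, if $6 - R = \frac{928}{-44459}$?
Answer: $- \frac{1709669917}{44459} \approx -38455.0$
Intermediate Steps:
$R = \frac{267682}{44459}$ ($R = 6 - \frac{928}{-44459} = 6 - 928 \left(- \frac{1}{44459}\right) = 6 - - \frac{928}{44459} = 6 + \frac{928}{44459} = \frac{267682}{44459} \approx 6.0209$)
$R - 38461 = \frac{267682}{44459} - 38461 = - \frac{1709669917}{44459}$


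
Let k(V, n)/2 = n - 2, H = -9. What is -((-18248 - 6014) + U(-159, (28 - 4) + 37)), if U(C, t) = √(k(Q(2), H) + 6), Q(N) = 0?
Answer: 24262 - 4*I ≈ 24262.0 - 4.0*I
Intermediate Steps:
k(V, n) = -4 + 2*n (k(V, n) = 2*(n - 2) = 2*(-2 + n) = -4 + 2*n)
U(C, t) = 4*I (U(C, t) = √((-4 + 2*(-9)) + 6) = √((-4 - 18) + 6) = √(-22 + 6) = √(-16) = 4*I)
-((-18248 - 6014) + U(-159, (28 - 4) + 37)) = -((-18248 - 6014) + 4*I) = -(-24262 + 4*I) = 24262 - 4*I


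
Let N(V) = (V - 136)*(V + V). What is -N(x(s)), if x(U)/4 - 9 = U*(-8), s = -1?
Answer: 9248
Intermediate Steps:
x(U) = 36 - 32*U (x(U) = 36 + 4*(U*(-8)) = 36 + 4*(-8*U) = 36 - 32*U)
N(V) = 2*V*(-136 + V) (N(V) = (-136 + V)*(2*V) = 2*V*(-136 + V))
-N(x(s)) = -2*(36 - 32*(-1))*(-136 + (36 - 32*(-1))) = -2*(36 + 32)*(-136 + (36 + 32)) = -2*68*(-136 + 68) = -2*68*(-68) = -1*(-9248) = 9248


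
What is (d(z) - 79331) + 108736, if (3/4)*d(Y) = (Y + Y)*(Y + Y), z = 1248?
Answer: 8336093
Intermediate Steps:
d(Y) = 16*Y**2/3 (d(Y) = 4*((Y + Y)*(Y + Y))/3 = 4*((2*Y)*(2*Y))/3 = 4*(4*Y**2)/3 = 16*Y**2/3)
(d(z) - 79331) + 108736 = ((16/3)*1248**2 - 79331) + 108736 = ((16/3)*1557504 - 79331) + 108736 = (8306688 - 79331) + 108736 = 8227357 + 108736 = 8336093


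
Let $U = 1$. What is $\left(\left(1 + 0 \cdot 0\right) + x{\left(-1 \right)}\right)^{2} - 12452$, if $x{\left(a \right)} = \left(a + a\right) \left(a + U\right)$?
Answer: $-12451$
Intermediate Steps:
$x{\left(a \right)} = 2 a \left(1 + a\right)$ ($x{\left(a \right)} = \left(a + a\right) \left(a + 1\right) = 2 a \left(1 + a\right)$)
$\left(\left(1 + 0 \cdot 0\right) + x{\left(-1 \right)}\right)^{2} - 12452 = \left(\left(1 + 0 \cdot 0\right) + 2 \left(-1\right) \left(1 - 1\right)\right)^{2} - 12452 = \left(\left(1 + 0\right) + 2 \left(-1\right) 0\right)^{2} - 12452 = \left(1 + 0\right)^{2} - 12452 = 1^{2} - 12452 = 1 - 12452 = -12451$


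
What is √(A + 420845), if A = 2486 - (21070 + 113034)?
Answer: √289227 ≈ 537.80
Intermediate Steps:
A = -131618 (A = 2486 - 1*134104 = 2486 - 134104 = -131618)
√(A + 420845) = √(-131618 + 420845) = √289227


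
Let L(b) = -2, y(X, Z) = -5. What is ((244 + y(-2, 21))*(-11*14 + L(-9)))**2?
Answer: 1390096656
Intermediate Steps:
((244 + y(-2, 21))*(-11*14 + L(-9)))**2 = ((244 - 5)*(-11*14 - 2))**2 = (239*(-154 - 2))**2 = (239*(-156))**2 = (-37284)**2 = 1390096656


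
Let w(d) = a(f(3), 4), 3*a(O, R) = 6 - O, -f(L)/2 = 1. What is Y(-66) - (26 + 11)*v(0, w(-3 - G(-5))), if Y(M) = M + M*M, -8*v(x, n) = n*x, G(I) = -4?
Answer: 4290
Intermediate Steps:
f(L) = -2 (f(L) = -2*1 = -2)
a(O, R) = 2 - O/3 (a(O, R) = (6 - O)/3 = 2 - O/3)
w(d) = 8/3 (w(d) = 2 - 1/3*(-2) = 2 + 2/3 = 8/3)
v(x, n) = -n*x/8
Y(M) = M + M**2
Y(-66) - (26 + 11)*v(0, w(-3 - G(-5))) = -66*(1 - 66) - (26 + 11)*(-1/8*8/3*0) = -66*(-65) - 37*0 = 4290 - 1*0 = 4290 + 0 = 4290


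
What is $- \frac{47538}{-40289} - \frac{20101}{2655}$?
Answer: $- \frac{683635799}{106967295} \approx -6.3911$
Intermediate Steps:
$- \frac{47538}{-40289} - \frac{20101}{2655} = \left(-47538\right) \left(- \frac{1}{40289}\right) - \frac{20101}{2655} = \frac{47538}{40289} - \frac{20101}{2655} = - \frac{683635799}{106967295}$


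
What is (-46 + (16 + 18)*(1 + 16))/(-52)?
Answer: -133/13 ≈ -10.231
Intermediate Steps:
(-46 + (16 + 18)*(1 + 16))/(-52) = (-46 + 34*17)*(-1/52) = (-46 + 578)*(-1/52) = 532*(-1/52) = -133/13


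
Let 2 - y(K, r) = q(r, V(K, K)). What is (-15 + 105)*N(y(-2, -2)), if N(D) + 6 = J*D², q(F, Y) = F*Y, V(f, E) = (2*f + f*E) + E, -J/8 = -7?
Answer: 19620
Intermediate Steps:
J = 56 (J = -8*(-7) = 56)
V(f, E) = E + 2*f + E*f (V(f, E) = (2*f + E*f) + E = E + 2*f + E*f)
y(K, r) = 2 - r*(K² + 3*K) (y(K, r) = 2 - r*(K + 2*K + K*K) = 2 - r*(K + 2*K + K²) = 2 - r*(K² + 3*K))
N(D) = -6 + 56*D²
(-15 + 105)*N(y(-2, -2)) = (-15 + 105)*(-6 + 56*(2 - 1*(-2)*(-2)*(3 - 2))²) = 90*(-6 + 56*(2 - 1*(-2)*(-2)*1)²) = 90*(-6 + 56*(2 - 4)²) = 90*(-6 + 56*(-2)²) = 90*(-6 + 56*4) = 90*(-6 + 224) = 90*218 = 19620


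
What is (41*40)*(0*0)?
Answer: 0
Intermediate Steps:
(41*40)*(0*0) = 1640*0 = 0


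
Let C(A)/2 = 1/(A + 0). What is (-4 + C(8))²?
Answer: 225/16 ≈ 14.063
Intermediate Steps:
C(A) = 2/A (C(A) = 2/(A + 0) = 2/A)
(-4 + C(8))² = (-4 + 2/8)² = (-4 + 2*(⅛))² = (-4 + ¼)² = (-15/4)² = 225/16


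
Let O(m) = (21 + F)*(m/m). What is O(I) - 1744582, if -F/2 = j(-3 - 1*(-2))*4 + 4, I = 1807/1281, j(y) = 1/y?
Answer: -1744561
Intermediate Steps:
I = 1807/1281 (I = 1807*(1/1281) = 1807/1281 ≈ 1.4106)
F = 0 (F = -2*(4/(-3 - 1*(-2)) + 4) = -2*(4/(-3 + 2) + 4) = -2*(4/(-1) + 4) = -2*(-1*4 + 4) = -2*(-4 + 4) = -2*0 = 0)
O(m) = 21 (O(m) = (21 + 0)*(m/m) = 21*1 = 21)
O(I) - 1744582 = 21 - 1744582 = -1744561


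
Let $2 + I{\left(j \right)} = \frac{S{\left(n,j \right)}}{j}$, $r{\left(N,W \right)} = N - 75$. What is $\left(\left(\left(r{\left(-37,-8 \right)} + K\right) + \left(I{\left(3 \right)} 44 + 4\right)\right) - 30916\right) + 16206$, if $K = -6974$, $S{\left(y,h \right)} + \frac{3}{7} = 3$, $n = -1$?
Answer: $- \frac{152896}{7} \approx -21842.0$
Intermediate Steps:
$S{\left(y,h \right)} = \frac{18}{7}$ ($S{\left(y,h \right)} = - \frac{3}{7} + 3 = \frac{18}{7}$)
$r{\left(N,W \right)} = -75 + N$
$I{\left(j \right)} = -2 + \frac{18}{7 j}$
$\left(\left(\left(r{\left(-37,-8 \right)} + K\right) + \left(I{\left(3 \right)} 44 + 4\right)\right) - 30916\right) + 16206 = \left(\left(\left(\left(-75 - 37\right) - 6974\right) + \left(\left(-2 + \frac{18}{7 \cdot 3}\right) 44 + 4\right)\right) - 30916\right) + 16206 = \left(\left(\left(-112 - 6974\right) + \left(\left(-2 + \frac{18}{7} \cdot \frac{1}{3}\right) 44 + 4\right)\right) - 30916\right) + 16206 = \left(\left(-7086 + \left(\left(-2 + \frac{6}{7}\right) 44 + 4\right)\right) - 30916\right) + 16206 = \left(\left(-7086 + \left(\left(- \frac{8}{7}\right) 44 + 4\right)\right) - 30916\right) + 16206 = \left(\left(-7086 + \left(- \frac{352}{7} + 4\right)\right) - 30916\right) + 16206 = \left(\left(-7086 - \frac{324}{7}\right) - 30916\right) + 16206 = \left(- \frac{49926}{7} - 30916\right) + 16206 = - \frac{266338}{7} + 16206 = - \frac{152896}{7}$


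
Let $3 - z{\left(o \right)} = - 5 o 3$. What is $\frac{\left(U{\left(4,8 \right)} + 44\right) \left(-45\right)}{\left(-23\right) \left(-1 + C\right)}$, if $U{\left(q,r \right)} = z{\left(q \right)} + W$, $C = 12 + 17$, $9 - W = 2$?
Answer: $\frac{2565}{322} \approx 7.9658$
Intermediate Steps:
$W = 7$ ($W = 9 - 2 = 7$)
$C = 29$
$z{\left(o \right)} = 3 + 15 o$ ($z{\left(o \right)} = 3 - - 5 o 3 = 3 - - 15 o = 3 + 15 o$)
$U{\left(q,r \right)} = 10 + 15 q$ ($U{\left(q,r \right)} = \left(3 + 15 q\right) + 7 = 10 + 15 q$)
$\frac{\left(U{\left(4,8 \right)} + 44\right) \left(-45\right)}{\left(-23\right) \left(-1 + C\right)} = \frac{\left(\left(10 + 15 \cdot 4\right) + 44\right) \left(-45\right)}{\left(-23\right) \left(-1 + 29\right)} = \frac{\left(\left(10 + 60\right) + 44\right) \left(-45\right)}{\left(-23\right) 28} = \frac{\left(70 + 44\right) \left(-45\right)}{-644} = 114 \left(-45\right) \left(- \frac{1}{644}\right) = \left(-5130\right) \left(- \frac{1}{644}\right) = \frac{2565}{322}$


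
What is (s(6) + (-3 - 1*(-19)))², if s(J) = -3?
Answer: 169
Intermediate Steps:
(s(6) + (-3 - 1*(-19)))² = (-3 + (-3 - 1*(-19)))² = (-3 + (-3 + 19))² = (-3 + 16)² = 13² = 169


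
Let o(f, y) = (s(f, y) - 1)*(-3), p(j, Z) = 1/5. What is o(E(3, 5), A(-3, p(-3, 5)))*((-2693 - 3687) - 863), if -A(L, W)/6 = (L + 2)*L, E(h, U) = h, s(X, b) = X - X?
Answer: -21729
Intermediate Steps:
s(X, b) = 0
p(j, Z) = 1/5 (p(j, Z) = 1*(1/5) = 1/5)
A(L, W) = -6*L*(2 + L) (A(L, W) = -6*(L + 2)*L = -6*(2 + L)*L = -6*L*(2 + L))
o(f, y) = 3 (o(f, y) = (0 - 1)*(-3) = -1*(-3) = 3)
o(E(3, 5), A(-3, p(-3, 5)))*((-2693 - 3687) - 863) = 3*((-2693 - 3687) - 863) = 3*(-6380 - 863) = 3*(-7243) = -21729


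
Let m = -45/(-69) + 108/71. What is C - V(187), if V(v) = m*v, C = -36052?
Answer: -59536579/1633 ≈ -36458.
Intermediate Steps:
m = 3549/1633 (m = -45*(-1/69) + 108*(1/71) = 15/23 + 108/71 = 3549/1633 ≈ 2.1733)
V(v) = 3549*v/1633
C - V(187) = -36052 - 3549*187/1633 = -36052 - 1*663663/1633 = -36052 - 663663/1633 = -59536579/1633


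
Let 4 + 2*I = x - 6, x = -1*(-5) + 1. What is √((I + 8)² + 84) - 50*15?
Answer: -750 + 2*√30 ≈ -739.05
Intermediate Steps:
x = 6 (x = 5 + 1 = 6)
I = -2 (I = -2 + (6 - 6)/2 = -2 + (½)*0 = -2 + 0 = -2)
√((I + 8)² + 84) - 50*15 = √((-2 + 8)² + 84) - 50*15 = √(6² + 84) - 750 = √(36 + 84) - 750 = √120 - 750 = 2*√30 - 750 = -750 + 2*√30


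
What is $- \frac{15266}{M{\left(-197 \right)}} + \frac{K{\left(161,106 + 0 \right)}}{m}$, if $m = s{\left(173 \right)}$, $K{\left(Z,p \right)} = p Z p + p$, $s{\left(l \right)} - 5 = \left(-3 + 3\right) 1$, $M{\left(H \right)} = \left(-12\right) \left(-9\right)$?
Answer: $\frac{97653343}{270} \approx 3.6168 \cdot 10^{5}$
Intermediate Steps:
$M{\left(H \right)} = 108$
$s{\left(l \right)} = 5$ ($s{\left(l \right)} = 5 + \left(-3 + 3\right) 1 = 5 + 0 \cdot 1 = 5 + 0 = 5$)
$K{\left(Z,p \right)} = p + Z p^{2}$ ($K{\left(Z,p \right)} = Z p p + p = Z p^{2} + p = p + Z p^{2}$)
$m = 5$
$- \frac{15266}{M{\left(-197 \right)}} + \frac{K{\left(161,106 + 0 \right)}}{m} = - \frac{15266}{108} + \frac{\left(106 + 0\right) \left(1 + 161 \left(106 + 0\right)\right)}{5} = \left(-15266\right) \frac{1}{108} + 106 \left(1 + 161 \cdot 106\right) \frac{1}{5} = - \frac{7633}{54} + 106 \left(1 + 17066\right) \frac{1}{5} = - \frac{7633}{54} + 106 \cdot 17067 \cdot \frac{1}{5} = - \frac{7633}{54} + 1809102 \cdot \frac{1}{5} = - \frac{7633}{54} + \frac{1809102}{5} = \frac{97653343}{270}$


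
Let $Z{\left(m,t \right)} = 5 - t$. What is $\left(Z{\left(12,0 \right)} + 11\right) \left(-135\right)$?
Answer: $-2160$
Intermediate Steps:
$\left(Z{\left(12,0 \right)} + 11\right) \left(-135\right) = \left(\left(5 - 0\right) + 11\right) \left(-135\right) = \left(\left(5 + 0\right) + 11\right) \left(-135\right) = \left(5 + 11\right) \left(-135\right) = 16 \left(-135\right) = -2160$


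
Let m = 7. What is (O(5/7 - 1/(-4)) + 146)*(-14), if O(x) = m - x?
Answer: -4257/2 ≈ -2128.5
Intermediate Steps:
O(x) = 7 - x
(O(5/7 - 1/(-4)) + 146)*(-14) = ((7 - (5/7 - 1/(-4))) + 146)*(-14) = ((7 - (5*(1/7) - 1*(-1/4))) + 146)*(-14) = ((7 - (5/7 + 1/4)) + 146)*(-14) = ((7 - 1*27/28) + 146)*(-14) = ((7 - 27/28) + 146)*(-14) = (169/28 + 146)*(-14) = (4257/28)*(-14) = -4257/2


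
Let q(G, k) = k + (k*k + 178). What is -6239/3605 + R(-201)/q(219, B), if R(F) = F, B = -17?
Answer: -235477/108150 ≈ -2.1773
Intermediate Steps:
q(G, k) = 178 + k + k**2 (q(G, k) = k + (k**2 + 178) = k + (178 + k**2) = 178 + k + k**2)
-6239/3605 + R(-201)/q(219, B) = -6239/3605 - 201/(178 - 17 + (-17)**2) = -6239*1/3605 - 201/(178 - 17 + 289) = -6239/3605 - 201/450 = -6239/3605 - 201*1/450 = -6239/3605 - 67/150 = -235477/108150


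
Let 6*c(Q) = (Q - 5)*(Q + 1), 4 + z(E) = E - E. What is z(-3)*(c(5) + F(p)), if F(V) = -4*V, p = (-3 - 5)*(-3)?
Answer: 384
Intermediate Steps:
z(E) = -4 (z(E) = -4 + (E - E) = -4 + 0 = -4)
p = 24 (p = -8*(-3) = 24)
c(Q) = (1 + Q)*(-5 + Q)/6 (c(Q) = ((Q - 5)*(Q + 1))/6 = ((-5 + Q)*(1 + Q))/6 = ((1 + Q)*(-5 + Q))/6 = (1 + Q)*(-5 + Q)/6)
z(-3)*(c(5) + F(p)) = -4*((-⅚ - ⅔*5 + (⅙)*5²) - 4*24) = -4*((-⅚ - 10/3 + (⅙)*25) - 96) = -4*((-⅚ - 10/3 + 25/6) - 96) = -4*(0 - 96) = -4*(-96) = 384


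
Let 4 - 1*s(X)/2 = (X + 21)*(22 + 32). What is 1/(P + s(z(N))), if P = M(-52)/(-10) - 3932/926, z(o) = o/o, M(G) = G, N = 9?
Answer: -2315/5479712 ≈ -0.00042247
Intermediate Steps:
z(o) = 1
s(X) = -2260 - 108*X (s(X) = 8 - 2*(X + 21)*(22 + 32) = 8 - 2*(21 + X)*54 = 8 - 2*(1134 + 54*X) = 8 + (-2268 - 108*X) = -2260 - 108*X)
P = 2208/2315 (P = -52/(-10) - 3932/926 = -52*(-⅒) - 3932*1/926 = 26/5 - 1966/463 = 2208/2315 ≈ 0.95378)
1/(P + s(z(N))) = 1/(2208/2315 + (-2260 - 108*1)) = 1/(2208/2315 + (-2260 - 108)) = 1/(2208/2315 - 2368) = 1/(-5479712/2315) = -2315/5479712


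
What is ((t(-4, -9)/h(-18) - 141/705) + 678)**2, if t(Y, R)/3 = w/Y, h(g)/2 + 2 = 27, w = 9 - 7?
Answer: 4593721729/10000 ≈ 4.5937e+5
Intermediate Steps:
w = 2
h(g) = 50 (h(g) = -4 + 2*27 = -4 + 54 = 50)
t(Y, R) = 6/Y (t(Y, R) = 3*(2/Y) = 6/Y)
((t(-4, -9)/h(-18) - 141/705) + 678)**2 = (((6/(-4))/50 - 141/705) + 678)**2 = (((6*(-1/4))*(1/50) - 141*1/705) + 678)**2 = ((-3/2*1/50 - 1/5) + 678)**2 = ((-3/100 - 1/5) + 678)**2 = (-23/100 + 678)**2 = (67777/100)**2 = 4593721729/10000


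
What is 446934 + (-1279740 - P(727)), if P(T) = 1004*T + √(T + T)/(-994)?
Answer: -1562714 + √1454/994 ≈ -1.5627e+6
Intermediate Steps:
P(T) = 1004*T - √2*√T/994 (P(T) = 1004*T + √(2*T)*(-1/994) = 1004*T + (√2*√T)*(-1/994) = 1004*T - √2*√T/994)
446934 + (-1279740 - P(727)) = 446934 + (-1279740 - (1004*727 - √2*√727/994)) = 446934 + (-1279740 - (729908 - √1454/994)) = 446934 + (-1279740 + (-729908 + √1454/994)) = 446934 + (-2009648 + √1454/994) = -1562714 + √1454/994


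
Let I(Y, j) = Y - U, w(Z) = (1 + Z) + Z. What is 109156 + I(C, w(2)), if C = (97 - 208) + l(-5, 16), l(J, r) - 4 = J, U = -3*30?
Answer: 109134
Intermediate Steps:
U = -90
l(J, r) = 4 + J
w(Z) = 1 + 2*Z
C = -112 (C = (97 - 208) + (4 - 5) = -111 - 1 = -112)
I(Y, j) = 90 + Y (I(Y, j) = Y - 1*(-90) = Y + 90 = 90 + Y)
109156 + I(C, w(2)) = 109156 + (90 - 112) = 109156 - 22 = 109134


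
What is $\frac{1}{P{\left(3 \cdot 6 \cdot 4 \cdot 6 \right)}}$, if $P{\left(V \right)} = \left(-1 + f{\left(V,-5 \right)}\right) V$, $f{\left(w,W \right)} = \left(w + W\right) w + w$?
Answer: $\frac{1}{79874640} \approx 1.252 \cdot 10^{-8}$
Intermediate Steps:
$f{\left(w,W \right)} = w + w \left(W + w\right)$ ($f{\left(w,W \right)} = \left(W + w\right) w + w = w \left(W + w\right) + w = w + w \left(W + w\right)$)
$P{\left(V \right)} = V \left(-1 + V \left(-4 + V\right)\right)$ ($P{\left(V \right)} = \left(-1 + V \left(1 - 5 + V\right)\right) V = \left(-1 + V \left(-4 + V\right)\right) V = V \left(-1 + V \left(-4 + V\right)\right)$)
$\frac{1}{P{\left(3 \cdot 6 \cdot 4 \cdot 6 \right)}} = \frac{1}{3 \cdot 6 \cdot 4 \cdot 6 \left(-1 + 3 \cdot 6 \cdot 4 \cdot 6 \left(-4 + 3 \cdot 6 \cdot 4 \cdot 6\right)\right)} = \frac{1}{18 \cdot 24 \left(-1 + 18 \cdot 24 \left(-4 + 18 \cdot 24\right)\right)} = \frac{1}{432 \left(-1 + 432 \left(-4 + 432\right)\right)} = \frac{1}{432 \left(-1 + 432 \cdot 428\right)} = \frac{1}{432 \left(-1 + 184896\right)} = \frac{1}{432 \cdot 184895} = \frac{1}{79874640}$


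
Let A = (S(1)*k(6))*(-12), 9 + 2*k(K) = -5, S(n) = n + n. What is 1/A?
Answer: 1/168 ≈ 0.0059524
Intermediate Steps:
S(n) = 2*n
k(K) = -7 (k(K) = -9/2 + (½)*(-5) = -9/2 - 5/2 = -7)
A = 168 (A = ((2*1)*(-7))*(-12) = (2*(-7))*(-12) = -14*(-12) = 168)
1/A = 1/168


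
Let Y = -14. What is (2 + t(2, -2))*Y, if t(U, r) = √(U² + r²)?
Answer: -28 - 28*√2 ≈ -67.598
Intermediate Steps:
(2 + t(2, -2))*Y = (2 + √(2² + (-2)²))*(-14) = (2 + √(4 + 4))*(-14) = (2 + √8)*(-14) = (2 + 2*√2)*(-14) = -28 - 28*√2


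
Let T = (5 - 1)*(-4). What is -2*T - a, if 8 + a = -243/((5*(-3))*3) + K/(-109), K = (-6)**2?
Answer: 19037/545 ≈ 34.930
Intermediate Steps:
K = 36
a = -1597/545 (a = -8 + (-243/((5*(-3))*3) + 36/(-109)) = -8 + (-243/((-15*3)) + 36*(-1/109)) = -8 + (-243/(-45) - 36/109) = -8 + (-243*(-1/45) - 36/109) = -8 + (27/5 - 36/109) = -8 + 2763/545 = -1597/545 ≈ -2.9303)
T = -16 (T = 4*(-4) = -16)
-2*T - a = -2*(-16) - 1*(-1597/545) = 32 + 1597/545 = 19037/545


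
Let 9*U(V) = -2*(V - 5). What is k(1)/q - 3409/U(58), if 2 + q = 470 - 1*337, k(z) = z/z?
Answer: 4019317/13886 ≈ 289.45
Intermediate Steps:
k(z) = 1
U(V) = 10/9 - 2*V/9 (U(V) = (-2*(V - 5))/9 = (-2*(-5 + V))/9 = (10 - 2*V)/9 = 10/9 - 2*V/9)
q = 131 (q = -2 + (470 - 1*337) = -2 + (470 - 337) = -2 + 133 = 131)
k(1)/q - 3409/U(58) = 1/131 - 3409/(10/9 - 2/9*58) = 1*(1/131) - 3409/(10/9 - 116/9) = 1/131 - 3409/(-106/9) = 1/131 - 3409*(-9/106) = 1/131 + 30681/106 = 4019317/13886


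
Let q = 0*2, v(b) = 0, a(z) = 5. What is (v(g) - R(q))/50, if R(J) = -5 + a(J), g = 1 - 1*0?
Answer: 0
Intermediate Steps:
g = 1 (g = 1 + 0 = 1)
q = 0
R(J) = 0 (R(J) = -5 + 5 = 0)
(v(g) - R(q))/50 = (0 - 1*0)/50 = (0 + 0)/50 = (1/50)*0 = 0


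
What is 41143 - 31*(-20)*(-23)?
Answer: 26883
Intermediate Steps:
41143 - 31*(-20)*(-23) = 41143 + 620*(-23) = 41143 - 14260 = 26883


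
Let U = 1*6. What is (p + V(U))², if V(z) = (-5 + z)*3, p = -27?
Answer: 576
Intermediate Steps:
U = 6
V(z) = -15 + 3*z
(p + V(U))² = (-27 + (-15 + 3*6))² = (-27 + (-15 + 18))² = (-27 + 3)² = (-24)² = 576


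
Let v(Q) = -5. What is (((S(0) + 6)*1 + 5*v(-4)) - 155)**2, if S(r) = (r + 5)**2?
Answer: 22201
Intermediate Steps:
S(r) = (5 + r)**2
(((S(0) + 6)*1 + 5*v(-4)) - 155)**2 = ((((5 + 0)**2 + 6)*1 + 5*(-5)) - 155)**2 = (((5**2 + 6)*1 - 25) - 155)**2 = (((25 + 6)*1 - 25) - 155)**2 = ((31*1 - 25) - 155)**2 = ((31 - 25) - 155)**2 = (6 - 155)**2 = (-149)**2 = 22201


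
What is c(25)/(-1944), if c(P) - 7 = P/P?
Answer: -1/243 ≈ -0.0041152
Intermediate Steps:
c(P) = 8 (c(P) = 7 + P/P = 7 + 1 = 8)
c(25)/(-1944) = 8/(-1944) = 8*(-1/1944) = -1/243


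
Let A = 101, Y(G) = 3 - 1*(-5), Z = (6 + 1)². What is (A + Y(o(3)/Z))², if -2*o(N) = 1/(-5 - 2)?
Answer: 11881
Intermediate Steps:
o(N) = 1/14 (o(N) = -1/(2*(-5 - 2)) = -½/(-7) = -½*(-⅐) = 1/14)
Z = 49 (Z = 7² = 49)
Y(G) = 8 (Y(G) = 3 + 5 = 8)
(A + Y(o(3)/Z))² = (101 + 8)² = 109² = 11881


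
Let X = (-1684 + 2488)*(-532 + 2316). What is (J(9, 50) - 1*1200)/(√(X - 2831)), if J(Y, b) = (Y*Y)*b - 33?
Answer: 2817*√1431505/1431505 ≈ 2.3545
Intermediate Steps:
J(Y, b) = -33 + b*Y² (J(Y, b) = Y²*b - 33 = b*Y² - 33 = -33 + b*Y²)
X = 1434336 (X = 804*1784 = 1434336)
(J(9, 50) - 1*1200)/(√(X - 2831)) = ((-33 + 50*9²) - 1*1200)/(√(1434336 - 2831)) = ((-33 + 50*81) - 1200)/(√1431505) = ((-33 + 4050) - 1200)*(√1431505/1431505) = (4017 - 1200)*(√1431505/1431505) = 2817*(√1431505/1431505) = 2817*√1431505/1431505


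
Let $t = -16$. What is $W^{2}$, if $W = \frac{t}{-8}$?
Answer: $4$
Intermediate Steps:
$W = 2$ ($W = - \frac{16}{-8} = \left(-16\right) \left(- \frac{1}{8}\right) = 2$)
$W^{2} = 2^{2} = 4$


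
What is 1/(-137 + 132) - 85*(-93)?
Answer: 39524/5 ≈ 7904.8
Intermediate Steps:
1/(-137 + 132) - 85*(-93) = 1/(-5) + 7905 = -⅕ + 7905 = 39524/5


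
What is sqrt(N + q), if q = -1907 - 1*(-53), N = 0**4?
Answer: 3*I*sqrt(206) ≈ 43.058*I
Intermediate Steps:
N = 0
q = -1854 (q = -1907 + 53 = -1854)
sqrt(N + q) = sqrt(0 - 1854) = sqrt(-1854) = 3*I*sqrt(206)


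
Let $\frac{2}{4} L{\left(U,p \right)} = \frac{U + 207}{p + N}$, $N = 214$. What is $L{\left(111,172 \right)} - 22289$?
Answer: $- \frac{4301459}{193} \approx -22287.0$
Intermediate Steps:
$L{\left(U,p \right)} = \frac{2 \left(207 + U\right)}{214 + p}$ ($L{\left(U,p \right)} = 2 \frac{U + 207}{p + 214} = 2 \frac{207 + U}{214 + p} = \frac{2 \left(207 + U\right)}{214 + p}$)
$L{\left(111,172 \right)} - 22289 = \frac{2 \left(207 + 111\right)}{214 + 172} - 22289 = 2 \cdot \frac{1}{386} \cdot 318 - 22289 = \frac{318}{193} - 22289 = - \frac{4301459}{193}$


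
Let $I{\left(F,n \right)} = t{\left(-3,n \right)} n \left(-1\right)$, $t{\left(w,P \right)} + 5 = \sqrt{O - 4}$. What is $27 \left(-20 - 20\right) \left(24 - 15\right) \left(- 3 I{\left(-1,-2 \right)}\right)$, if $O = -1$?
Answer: $-291600 + 58320 i \sqrt{5} \approx -2.916 \cdot 10^{5} + 1.3041 \cdot 10^{5} i$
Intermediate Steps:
$t{\left(w,P \right)} = -5 + i \sqrt{5}$ ($t{\left(w,P \right)} = -5 + \sqrt{-1 - 4} = -5 + \sqrt{-5} = -5 + i \sqrt{5}$)
$I{\left(F,n \right)} = - n \left(-5 + i \sqrt{5}\right)$ ($I{\left(F,n \right)} = \left(-5 + i \sqrt{5}\right) n \left(-1\right) = n \left(-5 + i \sqrt{5}\right) \left(-1\right) = - n \left(-5 + i \sqrt{5}\right)$)
$27 \left(-20 - 20\right) \left(24 - 15\right) \left(- 3 I{\left(-1,-2 \right)}\right) = 27 \left(-20 - 20\right) \left(24 - 15\right) \left(- 3 \left(- 2 \left(5 - i \sqrt{5}\right)\right)\right) = 27 \left(\left(-40\right) 9\right) \left(- 3 \left(-10 + 2 i \sqrt{5}\right)\right) = 27 \left(-360\right) \left(30 - 6 i \sqrt{5}\right) = - 9720 \left(30 - 6 i \sqrt{5}\right) = -291600 + 58320 i \sqrt{5}$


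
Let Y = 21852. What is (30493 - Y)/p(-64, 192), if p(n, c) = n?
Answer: -8641/64 ≈ -135.02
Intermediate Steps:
(30493 - Y)/p(-64, 192) = (30493 - 1*21852)/(-64) = (30493 - 21852)*(-1/64) = 8641*(-1/64) = -8641/64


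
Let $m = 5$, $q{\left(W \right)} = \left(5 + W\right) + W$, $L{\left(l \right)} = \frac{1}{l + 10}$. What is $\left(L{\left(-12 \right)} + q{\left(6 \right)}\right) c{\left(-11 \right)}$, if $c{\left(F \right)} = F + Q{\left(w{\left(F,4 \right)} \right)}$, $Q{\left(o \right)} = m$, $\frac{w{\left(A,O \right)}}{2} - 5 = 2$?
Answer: $-99$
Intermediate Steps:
$w{\left(A,O \right)} = 14$ ($w{\left(A,O \right)} = 10 + 2 \cdot 2 = 10 + 4 = 14$)
$L{\left(l \right)} = \frac{1}{10 + l}$
$q{\left(W \right)} = 5 + 2 W$
$Q{\left(o \right)} = 5$
$c{\left(F \right)} = 5 + F$ ($c{\left(F \right)} = F + 5 = 5 + F$)
$\left(L{\left(-12 \right)} + q{\left(6 \right)}\right) c{\left(-11 \right)} = \left(\frac{1}{10 - 12} + \left(5 + 2 \cdot 6\right)\right) \left(5 - 11\right) = \left(\frac{1}{-2} + \left(5 + 12\right)\right) \left(-6\right) = \left(- \frac{1}{2} + 17\right) \left(-6\right) = \frac{33}{2} \left(-6\right) = -99$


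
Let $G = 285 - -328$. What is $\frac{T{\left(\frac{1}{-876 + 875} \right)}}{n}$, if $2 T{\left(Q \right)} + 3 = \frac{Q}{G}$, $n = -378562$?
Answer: $\frac{460}{116029253} \approx 3.9645 \cdot 10^{-6}$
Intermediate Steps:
$G = 613$ ($G = 285 + 328 = 613$)
$T{\left(Q \right)} = - \frac{3}{2} + \frac{Q}{1226}$ ($T{\left(Q \right)} = - \frac{3}{2} + \frac{Q \frac{1}{613}}{2} = - \frac{3}{2} + \frac{\frac{1}{613} Q}{2} = - \frac{3}{2} + \frac{Q}{1226}$)
$\frac{T{\left(\frac{1}{-876 + 875} \right)}}{n} = \frac{- \frac{3}{2} + \frac{1}{1226 \left(-876 + 875\right)}}{-378562} = \left(- \frac{3}{2} + \frac{1}{1226 \left(-1\right)}\right) \left(- \frac{1}{378562}\right) = \left(- \frac{3}{2} + \frac{1}{1226} \left(-1\right)\right) \left(- \frac{1}{378562}\right) = \left(- \frac{3}{2} - \frac{1}{1226}\right) \left(- \frac{1}{378562}\right) = \left(- \frac{920}{613}\right) \left(- \frac{1}{378562}\right) = \frac{460}{116029253}$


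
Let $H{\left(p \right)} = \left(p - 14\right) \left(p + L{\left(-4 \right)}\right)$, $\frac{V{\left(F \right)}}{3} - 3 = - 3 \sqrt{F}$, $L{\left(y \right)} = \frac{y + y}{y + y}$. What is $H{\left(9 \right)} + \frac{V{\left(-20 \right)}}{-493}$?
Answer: $- \frac{24659}{493} + \frac{18 i \sqrt{5}}{493} \approx -50.018 + 0.081641 i$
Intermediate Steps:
$L{\left(y \right)} = 1$ ($L{\left(y \right)} = \frac{2 y}{2 y} = 2 y \frac{1}{2 y} = 1$)
$V{\left(F \right)} = 9 - 9 \sqrt{F}$ ($V{\left(F \right)} = 9 + 3 \left(- 3 \sqrt{F}\right) = 9 - 9 \sqrt{F}$)
$H{\left(p \right)} = \left(1 + p\right) \left(-14 + p\right)$ ($H{\left(p \right)} = \left(p - 14\right) \left(p + 1\right) = \left(-14 + p\right) \left(1 + p\right) = \left(1 + p\right) \left(-14 + p\right)$)
$H{\left(9 \right)} + \frac{V{\left(-20 \right)}}{-493} = \left(-14 + 9^{2} - 117\right) + \frac{9 - 9 \sqrt{-20}}{-493} = \left(-14 + 81 - 117\right) + \left(9 - 9 \cdot 2 i \sqrt{5}\right) \left(- \frac{1}{493}\right) = -50 + \left(9 - 18 i \sqrt{5}\right) \left(- \frac{1}{493}\right) = -50 - \left(\frac{9}{493} - \frac{18 i \sqrt{5}}{493}\right) = - \frac{24659}{493} + \frac{18 i \sqrt{5}}{493}$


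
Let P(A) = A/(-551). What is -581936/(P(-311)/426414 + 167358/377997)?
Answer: -17227623689615419296/13107189389293 ≈ -1.3144e+6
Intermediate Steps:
P(A) = -A/551 (P(A) = A*(-1/551) = -A/551)
-581936/(P(-311)/426414 + 167358/377997) = -581936/(-1/551*(-311)/426414 + 167358/377997) = -581936/((311/551)*(1/426414) + 167358*(1/377997)) = -581936/(311/234954114 + 55786/125999) = -581936/13107189389293/29603983409886 = -581936*29603983409886/13107189389293 = -17227623689615419296/13107189389293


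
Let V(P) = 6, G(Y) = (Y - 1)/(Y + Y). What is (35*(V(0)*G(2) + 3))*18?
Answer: 2835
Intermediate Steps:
G(Y) = (-1 + Y)/(2*Y) (G(Y) = (-1 + Y)/((2*Y)) = (-1 + Y)*(1/(2*Y)) = (-1 + Y)/(2*Y))
(35*(V(0)*G(2) + 3))*18 = (35*(6*((1/2)*(-1 + 2)/2) + 3))*18 = (35*(6*((1/2)*(1/2)*1) + 3))*18 = (35*(6*(1/4) + 3))*18 = (35*(3/2 + 3))*18 = (35*(9/2))*18 = (315/2)*18 = 2835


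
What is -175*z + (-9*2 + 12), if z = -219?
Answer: 38319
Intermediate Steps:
-175*z + (-9*2 + 12) = -175*(-219) + (-9*2 + 12) = 38325 + (-18 + 12) = 38325 - 6 = 38319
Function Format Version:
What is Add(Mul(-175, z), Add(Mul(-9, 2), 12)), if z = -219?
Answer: 38319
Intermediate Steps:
Add(Mul(-175, z), Add(Mul(-9, 2), 12)) = Add(Mul(-175, -219), Add(Mul(-9, 2), 12)) = Add(38325, Add(-18, 12)) = Add(38325, -6) = 38319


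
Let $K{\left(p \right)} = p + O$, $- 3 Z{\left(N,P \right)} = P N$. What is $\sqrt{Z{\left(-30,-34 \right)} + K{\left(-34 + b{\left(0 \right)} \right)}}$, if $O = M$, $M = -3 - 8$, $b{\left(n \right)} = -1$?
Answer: $i \sqrt{386} \approx 19.647 i$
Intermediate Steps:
$Z{\left(N,P \right)} = - \frac{N P}{3}$ ($Z{\left(N,P \right)} = - \frac{P N}{3} = - \frac{N P}{3}$)
$M = -11$ ($M = -3 - 8 = -11$)
$O = -11$
$K{\left(p \right)} = -11 + p$ ($K{\left(p \right)} = p - 11 = -11 + p$)
$\sqrt{Z{\left(-30,-34 \right)} + K{\left(-34 + b{\left(0 \right)} \right)}} = \sqrt{\left(- \frac{1}{3}\right) \left(-30\right) \left(-34\right) - 46} = \sqrt{-340 - 46} = \sqrt{-386} = i \sqrt{386}$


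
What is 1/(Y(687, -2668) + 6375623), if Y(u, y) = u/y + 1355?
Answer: 2668/17013776617 ≈ 1.5681e-7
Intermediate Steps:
Y(u, y) = 1355 + u/y
1/(Y(687, -2668) + 6375623) = 1/((1355 + 687/(-2668)) + 6375623) = 1/((1355 + 687*(-1/2668)) + 6375623) = 1/((1355 - 687/2668) + 6375623) = 1/(3614453/2668 + 6375623) = 1/(17013776617/2668) = 2668/17013776617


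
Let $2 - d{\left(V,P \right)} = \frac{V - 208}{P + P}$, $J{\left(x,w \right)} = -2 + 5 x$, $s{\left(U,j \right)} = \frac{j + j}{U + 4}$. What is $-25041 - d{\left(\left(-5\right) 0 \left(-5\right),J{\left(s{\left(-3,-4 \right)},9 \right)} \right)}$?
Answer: $- \frac{525851}{21} \approx -25041.0$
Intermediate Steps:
$s{\left(U,j \right)} = \frac{2 j}{4 + U}$
$d{\left(V,P \right)} = 2 - \frac{-208 + V}{2 P}$ ($d{\left(V,P \right)} = 2 - \frac{V - 208}{P + P} = 2 - \frac{-208 + V}{2 P}$)
$-25041 - d{\left(\left(-5\right) 0 \left(-5\right),J{\left(s{\left(-3,-4 \right)},9 \right)} \right)} = -25041 - \frac{208 - \left(-5\right) 0 \left(-5\right) + 4 \left(-2 + 5 \cdot 2 \left(-4\right) \frac{1}{4 - 3}\right)}{2 \left(-2 + 5 \cdot 2 \left(-4\right) \frac{1}{4 - 3}\right)} = -25041 - \frac{208 - 0 \left(-5\right) + 4 \left(-2 + 5 \cdot 2 \left(-4\right) 1^{-1}\right)}{2 \left(-2 + 5 \cdot 2 \left(-4\right) 1^{-1}\right)} = -25041 - \frac{208 - 0 + 4 \left(-2 + 5 \cdot 2 \left(-4\right) 1\right)}{2 \left(-2 + 5 \cdot 2 \left(-4\right) 1\right)} = -25041 - \frac{208 + 0 + 4 \left(-2 + 5 \left(-8\right)\right)}{2 \left(-2 + 5 \left(-8\right)\right)} = -25041 - \frac{208 + 0 + 4 \left(-2 - 40\right)}{2 \left(-2 - 40\right)} = -25041 - \frac{208 + 0 + 4 \left(-42\right)}{2 \left(-42\right)} = -25041 - \frac{1}{2} \left(- \frac{1}{42}\right) \left(208 + 0 - 168\right) = -25041 - \frac{1}{2} \left(- \frac{1}{42}\right) 40 = -25041 - - \frac{10}{21} = -25041 + \frac{10}{21} = - \frac{525851}{21}$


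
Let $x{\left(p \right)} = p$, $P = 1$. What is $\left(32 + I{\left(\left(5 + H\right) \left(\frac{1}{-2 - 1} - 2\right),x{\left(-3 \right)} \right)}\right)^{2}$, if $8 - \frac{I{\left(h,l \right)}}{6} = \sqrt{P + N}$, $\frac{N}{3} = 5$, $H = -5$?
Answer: $3136$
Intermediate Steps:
$N = 15$ ($N = 3 \cdot 5 = 15$)
$I{\left(h,l \right)} = 24$ ($I{\left(h,l \right)} = 48 - 6 \sqrt{1 + 15} = 48 - 6 \sqrt{16} = 48 - 24 = 24$)
$\left(32 + I{\left(\left(5 + H\right) \left(\frac{1}{-2 - 1} - 2\right),x{\left(-3 \right)} \right)}\right)^{2} = \left(32 + 24\right)^{2} = 56^{2} = 3136$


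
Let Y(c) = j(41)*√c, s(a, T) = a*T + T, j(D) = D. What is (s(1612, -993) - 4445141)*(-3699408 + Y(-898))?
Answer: 22369765264800 - 247920850*I*√898 ≈ 2.237e+13 - 7.4294e+9*I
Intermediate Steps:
s(a, T) = T + T*a (s(a, T) = T*a + T = T + T*a)
Y(c) = 41*√c
(s(1612, -993) - 4445141)*(-3699408 + Y(-898)) = (-993*(1 + 1612) - 4445141)*(-3699408 + 41*√(-898)) = (-993*1613 - 4445141)*(-3699408 + 41*(I*√898)) = (-1601709 - 4445141)*(-3699408 + 41*I*√898) = -6046850*(-3699408 + 41*I*√898) = 22369765264800 - 247920850*I*√898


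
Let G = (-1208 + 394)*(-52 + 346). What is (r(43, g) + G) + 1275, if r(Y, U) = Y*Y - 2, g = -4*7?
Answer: -236194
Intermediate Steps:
g = -28
r(Y, U) = -2 + Y**2 (r(Y, U) = Y**2 - 2 = -2 + Y**2)
G = -239316 (G = -814*294 = -239316)
(r(43, g) + G) + 1275 = ((-2 + 43**2) - 239316) + 1275 = ((-2 + 1849) - 239316) + 1275 = (1847 - 239316) + 1275 = -237469 + 1275 = -236194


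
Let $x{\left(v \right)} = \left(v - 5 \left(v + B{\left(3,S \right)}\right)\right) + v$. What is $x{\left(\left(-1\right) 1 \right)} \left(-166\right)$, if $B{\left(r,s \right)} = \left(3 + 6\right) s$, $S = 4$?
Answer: $29382$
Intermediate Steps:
$B{\left(r,s \right)} = 9 s$
$x{\left(v \right)} = -180 - 3 v$ ($x{\left(v \right)} = \left(v - 5 \left(v + 9 \cdot 4\right)\right) + v = \left(v - 5 \left(v + 36\right)\right) + v = \left(v - 5 \left(36 + v\right)\right) + v = \left(v - \left(180 + 5 v\right)\right) + v = \left(-180 - 4 v\right) + v = -180 - 3 v$)
$x{\left(\left(-1\right) 1 \right)} \left(-166\right) = \left(-180 - 3 \left(\left(-1\right) 1\right)\right) \left(-166\right) = \left(-180 - -3\right) \left(-166\right) = \left(-180 + 3\right) \left(-166\right) = \left(-177\right) \left(-166\right) = 29382$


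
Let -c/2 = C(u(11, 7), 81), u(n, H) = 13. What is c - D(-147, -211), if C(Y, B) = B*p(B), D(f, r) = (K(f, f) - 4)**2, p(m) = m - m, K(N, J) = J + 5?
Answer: -21316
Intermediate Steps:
K(N, J) = 5 + J
p(m) = 0
D(f, r) = (1 + f)**2 (D(f, r) = ((5 + f) - 4)**2 = (1 + f)**2)
C(Y, B) = 0 (C(Y, B) = B*0 = 0)
c = 0 (c = -2*0 = 0)
c - D(-147, -211) = 0 - (1 - 147)**2 = 0 - 1*(-146)**2 = 0 - 1*21316 = 0 - 21316 = -21316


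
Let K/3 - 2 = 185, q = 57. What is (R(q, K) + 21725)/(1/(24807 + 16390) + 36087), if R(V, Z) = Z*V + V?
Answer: 2214709523/1486676140 ≈ 1.4897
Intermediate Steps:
K = 561 (K = 6 + 3*185 = 6 + 555 = 561)
R(V, Z) = V + V*Z (R(V, Z) = V*Z + V = V + V*Z)
(R(q, K) + 21725)/(1/(24807 + 16390) + 36087) = (57*(1 + 561) + 21725)/(1/(24807 + 16390) + 36087) = (57*562 + 21725)/(1/41197 + 36087) = (32034 + 21725)/(1/41197 + 36087) = 53759/(1486676140/41197) = 53759*(41197/1486676140) = 2214709523/1486676140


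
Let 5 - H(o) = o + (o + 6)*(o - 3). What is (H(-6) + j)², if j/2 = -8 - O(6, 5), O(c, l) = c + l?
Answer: 729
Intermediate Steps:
j = -38 (j = 2*(-8 - (6 + 5)) = 2*(-8 - 1*11) = 2*(-8 - 11) = 2*(-19) = -38)
H(o) = 5 - o - (-3 + o)*(6 + o) (H(o) = 5 - (o + (o + 6)*(o - 3)) = 5 - (o + (6 + o)*(-3 + o)) = 5 - (o + (-3 + o)*(6 + o)) = 5 + (-o - (-3 + o)*(6 + o)) = 5 - o - (-3 + o)*(6 + o))
(H(-6) + j)² = ((23 - 1*(-6)² - 4*(-6)) - 38)² = ((23 - 1*36 + 24) - 38)² = ((23 - 36 + 24) - 38)² = (11 - 38)² = (-27)² = 729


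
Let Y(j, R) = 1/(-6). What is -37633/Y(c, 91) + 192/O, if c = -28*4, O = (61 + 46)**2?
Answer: 2585161494/11449 ≈ 2.2580e+5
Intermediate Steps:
O = 11449 (O = 107**2 = 11449)
c = -112
Y(j, R) = -1/6
-37633/Y(c, 91) + 192/O = -37633/(-1/6) + 192/11449 = -37633*(-6) + 192*(1/11449) = 225798 + 192/11449 = 2585161494/11449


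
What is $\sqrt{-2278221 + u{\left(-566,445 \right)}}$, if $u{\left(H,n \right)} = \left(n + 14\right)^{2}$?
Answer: $2 i \sqrt{516885} \approx 1437.9 i$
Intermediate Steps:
$u{\left(H,n \right)} = \left(14 + n\right)^{2}$
$\sqrt{-2278221 + u{\left(-566,445 \right)}} = \sqrt{-2278221 + \left(14 + 445\right)^{2}} = \sqrt{-2278221 + 459^{2}} = \sqrt{-2278221 + 210681} = \sqrt{-2067540} = 2 i \sqrt{516885}$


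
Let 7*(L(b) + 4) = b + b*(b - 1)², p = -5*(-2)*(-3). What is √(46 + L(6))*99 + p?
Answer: -30 + 1485*√14/7 ≈ 763.77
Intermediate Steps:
p = -30 (p = 10*(-3) = -30)
L(b) = -4 + b/7 + b*(-1 + b)²/7 (L(b) = -4 + (b + b*(b - 1)²)/7 = -4 + (b + b*(-1 + b)²)/7 = -4 + (b/7 + b*(-1 + b)²/7) = -4 + b/7 + b*(-1 + b)²/7)
√(46 + L(6))*99 + p = √(46 + (-4 + (⅐)*6 + (⅐)*6*(-1 + 6)²))*99 - 30 = √(46 + (-4 + 6/7 + (⅐)*6*5²))*99 - 30 = √(46 + (-4 + 6/7 + (⅐)*6*25))*99 - 30 = √(46 + (-4 + 6/7 + 150/7))*99 - 30 = √(46 + 128/7)*99 - 30 = √(450/7)*99 - 30 = (15*√14/7)*99 - 30 = 1485*√14/7 - 30 = -30 + 1485*√14/7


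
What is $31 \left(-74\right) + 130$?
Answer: $-2164$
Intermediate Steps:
$31 \left(-74\right) + 130 = -2294 + 130 = -2164$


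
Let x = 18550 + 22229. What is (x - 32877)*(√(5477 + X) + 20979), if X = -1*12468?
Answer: 165776058 + 7902*I*√6991 ≈ 1.6578e+8 + 6.607e+5*I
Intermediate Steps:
X = -12468
x = 40779
(x - 32877)*(√(5477 + X) + 20979) = (40779 - 32877)*(√(5477 - 12468) + 20979) = 7902*(√(-6991) + 20979) = 7902*(I*√6991 + 20979) = 7902*(20979 + I*√6991) = 165776058 + 7902*I*√6991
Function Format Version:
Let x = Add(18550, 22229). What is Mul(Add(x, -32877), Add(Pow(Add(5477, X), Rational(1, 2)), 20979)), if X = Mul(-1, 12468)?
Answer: Add(165776058, Mul(7902, I, Pow(6991, Rational(1, 2)))) ≈ Add(1.6578e+8, Mul(6.6070e+5, I))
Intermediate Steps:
X = -12468
x = 40779
Mul(Add(x, -32877), Add(Pow(Add(5477, X), Rational(1, 2)), 20979)) = Mul(Add(40779, -32877), Add(Pow(Add(5477, -12468), Rational(1, 2)), 20979)) = Mul(7902, Add(Pow(-6991, Rational(1, 2)), 20979)) = Mul(7902, Add(Mul(I, Pow(6991, Rational(1, 2))), 20979)) = Mul(7902, Add(20979, Mul(I, Pow(6991, Rational(1, 2))))) = Add(165776058, Mul(7902, I, Pow(6991, Rational(1, 2))))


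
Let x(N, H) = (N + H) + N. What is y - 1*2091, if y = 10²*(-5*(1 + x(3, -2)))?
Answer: -4591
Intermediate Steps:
x(N, H) = H + 2*N (x(N, H) = (H + N) + N = H + 2*N)
y = -2500 (y = 10²*(-5*(1 + (-2 + 2*3))) = 100*(-5*(1 + (-2 + 6))) = 100*(-5*(1 + 4)) = 100*(-5*5) = 100*(-25) = -2500)
y - 1*2091 = -2500 - 1*2091 = -2500 - 2091 = -4591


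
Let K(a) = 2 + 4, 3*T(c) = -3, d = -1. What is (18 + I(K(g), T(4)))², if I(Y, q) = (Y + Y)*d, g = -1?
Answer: 36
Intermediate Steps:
T(c) = -1 (T(c) = (⅓)*(-3) = -1)
K(a) = 6
I(Y, q) = -2*Y (I(Y, q) = (Y + Y)*(-1) = (2*Y)*(-1) = -2*Y)
(18 + I(K(g), T(4)))² = (18 - 2*6)² = (18 - 12)² = 6² = 36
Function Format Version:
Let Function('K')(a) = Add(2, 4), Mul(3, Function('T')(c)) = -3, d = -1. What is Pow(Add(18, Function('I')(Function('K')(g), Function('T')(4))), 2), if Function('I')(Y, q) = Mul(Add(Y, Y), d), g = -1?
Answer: 36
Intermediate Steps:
Function('T')(c) = -1 (Function('T')(c) = Mul(Rational(1, 3), -3) = -1)
Function('K')(a) = 6
Function('I')(Y, q) = Mul(-2, Y) (Function('I')(Y, q) = Mul(Add(Y, Y), -1) = Mul(Mul(2, Y), -1) = Mul(-2, Y))
Pow(Add(18, Function('I')(Function('K')(g), Function('T')(4))), 2) = Pow(Add(18, Mul(-2, 6)), 2) = Pow(Add(18, -12), 2) = Pow(6, 2) = 36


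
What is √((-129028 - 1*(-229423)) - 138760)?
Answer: I*√38365 ≈ 195.87*I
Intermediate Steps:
√((-129028 - 1*(-229423)) - 138760) = √((-129028 + 229423) - 138760) = √(100395 - 138760) = √(-38365) = I*√38365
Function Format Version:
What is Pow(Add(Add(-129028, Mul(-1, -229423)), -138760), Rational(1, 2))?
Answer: Mul(I, Pow(38365, Rational(1, 2))) ≈ Mul(195.87, I)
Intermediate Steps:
Pow(Add(Add(-129028, Mul(-1, -229423)), -138760), Rational(1, 2)) = Pow(Add(Add(-129028, 229423), -138760), Rational(1, 2)) = Pow(Add(100395, -138760), Rational(1, 2)) = Pow(-38365, Rational(1, 2)) = Mul(I, Pow(38365, Rational(1, 2)))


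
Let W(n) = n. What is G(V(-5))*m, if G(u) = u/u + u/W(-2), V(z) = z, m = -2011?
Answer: -14077/2 ≈ -7038.5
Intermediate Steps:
G(u) = 1 - u/2 (G(u) = u/u + u/(-2) = 1 + u*(-½) = 1 - u/2)
G(V(-5))*m = (1 - ½*(-5))*(-2011) = (1 + 5/2)*(-2011) = (7/2)*(-2011) = -14077/2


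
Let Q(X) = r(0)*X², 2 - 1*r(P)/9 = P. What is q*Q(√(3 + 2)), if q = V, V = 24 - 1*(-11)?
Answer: 3150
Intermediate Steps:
r(P) = 18 - 9*P
Q(X) = 18*X² (Q(X) = (18 - 9*0)*X² = (18 + 0)*X² = 18*X²)
V = 35 (V = 24 + 11 = 35)
q = 35
q*Q(√(3 + 2)) = 35*(18*(√(3 + 2))²) = 35*(18*(√5)²) = 35*(18*5) = 35*90 = 3150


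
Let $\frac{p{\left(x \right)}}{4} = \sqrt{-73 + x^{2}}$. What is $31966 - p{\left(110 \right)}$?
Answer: $31966 - 4 \sqrt{12027} \approx 31527.0$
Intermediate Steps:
$p{\left(x \right)} = 4 \sqrt{-73 + x^{2}}$
$31966 - p{\left(110 \right)} = 31966 - 4 \sqrt{-73 + 110^{2}} = 31966 - 4 \sqrt{-73 + 12100} = 31966 - 4 \sqrt{12027}$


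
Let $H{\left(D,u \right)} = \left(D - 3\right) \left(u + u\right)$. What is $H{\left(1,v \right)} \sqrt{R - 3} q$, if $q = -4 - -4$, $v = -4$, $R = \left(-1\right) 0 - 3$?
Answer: $0$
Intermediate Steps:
$R = -3$ ($R = 0 - 3 = -3$)
$H{\left(D,u \right)} = 2 u \left(-3 + D\right)$ ($H{\left(D,u \right)} = \left(-3 + D\right) 2 u = 2 u \left(-3 + D\right)$)
$q = 0$ ($q = -4 + 4 = 0$)
$H{\left(1,v \right)} \sqrt{R - 3} q = 2 \left(-4\right) \left(-3 + 1\right) \sqrt{-3 - 3} \cdot 0 = 2 \left(-4\right) \left(-2\right) \sqrt{-6} \cdot 0 = 16 i \sqrt{6} \cdot 0 = 0$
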